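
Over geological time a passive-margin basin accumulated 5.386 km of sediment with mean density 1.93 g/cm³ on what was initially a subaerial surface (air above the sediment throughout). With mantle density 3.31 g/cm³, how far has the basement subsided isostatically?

3.14 km

Subaerial load: s = t ρ_sed / ρ_m = 5.386 km × 1.93/3.31 = 3.14 km.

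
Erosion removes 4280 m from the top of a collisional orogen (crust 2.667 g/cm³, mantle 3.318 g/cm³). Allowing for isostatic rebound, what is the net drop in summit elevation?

Rebound u = e ρ_c/ρ_m = 4280 m × 2.667/3.318 = 3440 m.
Net surface drop = e − u = 4280 m − 3440 m = e (ρ_m − ρ_c)/ρ_m = 840 m.

840 m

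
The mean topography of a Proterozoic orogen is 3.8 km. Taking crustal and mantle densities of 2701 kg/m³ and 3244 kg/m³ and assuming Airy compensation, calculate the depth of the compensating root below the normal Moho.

Balancing pressure at the compensation depth: the weight of the topography is balanced by the buoyancy of the root, ρ_c h = (ρ_m − ρ_c) r.
r = h · ρ_c / (ρ_m − ρ_c) = 3.8 km × 2701 / (3244 − 2701) = 18.9 km.

18.9 km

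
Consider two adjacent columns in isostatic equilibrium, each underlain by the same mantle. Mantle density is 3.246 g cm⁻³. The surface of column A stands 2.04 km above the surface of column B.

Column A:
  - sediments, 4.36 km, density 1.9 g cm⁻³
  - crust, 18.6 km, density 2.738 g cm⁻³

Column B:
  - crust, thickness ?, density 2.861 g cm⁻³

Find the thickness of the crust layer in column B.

22.6 km

Take the compensation level at the base of the deeper column (depth z_c below the surface of column A) and equate Σ ρ_i t_i down to z_c; mantle fills any gap and the z_c terms cancel.
Column A: 4.36×1.9 + 18.6×2.738 + (z_c − 22.96)×3.246
Column B: 2.04×0 + x×2.861 + (z_c − 2.04 − 0 − x)×3.246
The z_c×3.246 term appears on both sides and cancels. Collect the known terms of each column as K = Σ(ρt)_known − 3.246 × (depth of known layers): K_A = 59.2108 − 3.246×22.96 = −15.31736; K_B = 0 − 3.246×(2.04 + 0) = −6.62184.
Balance: K_A = K_B − x×(3.246 − 2.861), so x = (K_B − K_A)/(3.246 − 2.861) = 8.69552/0.385 = 22.6 km.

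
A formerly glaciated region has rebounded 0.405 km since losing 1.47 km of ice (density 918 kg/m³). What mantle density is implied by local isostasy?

ρ_m = ρ_ice t / u = 918 × 1.47 km/0.405 km = 3330 kg/m³.

3330 kg/m³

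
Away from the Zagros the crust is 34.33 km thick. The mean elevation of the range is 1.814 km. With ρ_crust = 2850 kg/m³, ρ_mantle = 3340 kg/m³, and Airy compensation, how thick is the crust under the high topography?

Root depth r = h ρ_c / (ρ_m − ρ_c) = 1.814 km × 2850 / 490 = 10.55 km.
Total thickness = T + h + r = 34.33 km + 1.814 km + 10.55 km = 46.7 km.

46.7 km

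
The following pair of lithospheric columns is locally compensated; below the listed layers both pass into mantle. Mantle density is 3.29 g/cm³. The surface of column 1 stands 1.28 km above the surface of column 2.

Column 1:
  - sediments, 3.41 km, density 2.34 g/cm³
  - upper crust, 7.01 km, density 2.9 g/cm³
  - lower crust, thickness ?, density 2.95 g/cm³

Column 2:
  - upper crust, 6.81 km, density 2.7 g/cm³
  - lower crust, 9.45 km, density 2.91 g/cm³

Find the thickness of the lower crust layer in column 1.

Take the compensation level at the base of the deeper column (depth z_c below the surface of column 1) and equate Σ ρ_i t_i down to z_c; mantle fills any gap and the z_c terms cancel.
Column 1: 3.41×2.34 + 7.01×2.9 + x×2.95 + (z_c − 10.42 − x)×3.29
Column 2: 1.28×0 + 6.81×2.7 + 9.45×2.91 + (z_c − 1.28 − 16.26)×3.29
The z_c×3.29 term appears on both sides and cancels. Collect the known terms of each column as K = Σ(ρt)_known − 3.29 × (depth of known layers): K_1 = 28.3084 − 3.29×10.42 = −5.9734; K_2 = 45.8865 − 3.29×(1.28 + 16.26) = −11.8201.
Balance: K_1 − x×(3.29 − 2.95) = K_2, so x = (K_1 − K_2)/(3.29 − 2.95) = 5.8467/0.34 = 17.2 km.

17.2 km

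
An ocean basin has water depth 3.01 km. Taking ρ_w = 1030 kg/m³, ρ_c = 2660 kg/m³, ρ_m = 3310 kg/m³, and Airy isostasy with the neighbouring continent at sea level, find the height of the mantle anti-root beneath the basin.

7.55 km

In Airy isostatic equilibrium: replacing crust with seawater at the top is compensated by replacing crust with mantle at the base: d (ρ_c − ρ_w) = a (ρ_m − ρ_c).
a = d (ρ_c − ρ_w)/(ρ_m − ρ_c) = 3.01 km × 1630/650 = 7.55 km.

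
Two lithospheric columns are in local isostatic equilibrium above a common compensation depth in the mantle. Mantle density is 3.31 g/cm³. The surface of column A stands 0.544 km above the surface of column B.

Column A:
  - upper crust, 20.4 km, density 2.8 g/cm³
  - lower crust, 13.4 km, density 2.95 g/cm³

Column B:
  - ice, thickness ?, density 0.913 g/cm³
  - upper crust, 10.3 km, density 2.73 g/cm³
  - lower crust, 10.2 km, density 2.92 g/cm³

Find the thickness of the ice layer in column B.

1.45 km

Take the compensation level at the base of the deeper column (depth z_c below the surface of column A) and equate Σ ρ_i t_i down to z_c; mantle fills any gap and the z_c terms cancel.
Column A: 20.4×2.8 + 13.4×2.95 + (z_c − 33.8)×3.31
Column B: 0.544×0 + x×0.913 + 10.3×2.73 + 10.2×2.92 + (z_c − 0.544 − 20.5 − x)×3.31
The z_c×3.31 term appears on both sides and cancels. Collect the known terms of each column as K = Σ(ρt)_known − 3.31 × (depth of known layers): K_A = 96.65 − 3.31×33.8 = −15.228; K_B = 57.903 − 3.31×(0.544 + 20.5) = −11.75264.
Balance: K_A = K_B − x×(3.31 − 0.913), so x = (K_B − K_A)/(3.31 − 0.913) = 3.47536/2.397 = 1.45 km.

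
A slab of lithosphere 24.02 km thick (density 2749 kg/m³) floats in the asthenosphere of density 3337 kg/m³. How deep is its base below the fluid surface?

Draft d = t ρ_obj/ρ_fluid = 24.02 km × 2749/3337 = 19.8 km.

19.8 km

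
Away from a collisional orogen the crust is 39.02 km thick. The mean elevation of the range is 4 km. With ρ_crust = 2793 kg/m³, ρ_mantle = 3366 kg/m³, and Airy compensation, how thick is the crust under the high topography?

Root depth r = h ρ_c / (ρ_m − ρ_c) = 4 km × 2793 / 573 = 19.5 km.
Total thickness = T + h + r = 39.02 km + 4 km + 19.5 km = 62.5 km.

62.5 km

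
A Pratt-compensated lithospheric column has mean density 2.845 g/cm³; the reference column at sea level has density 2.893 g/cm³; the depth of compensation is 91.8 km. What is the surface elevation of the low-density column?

1.55 km

ρ_ref D = ρ (D + h) → h = D (ρ_ref − ρ)/ρ.
h = 91.8 km × (2.893 − 2.845)/2.845 = 1.55 km.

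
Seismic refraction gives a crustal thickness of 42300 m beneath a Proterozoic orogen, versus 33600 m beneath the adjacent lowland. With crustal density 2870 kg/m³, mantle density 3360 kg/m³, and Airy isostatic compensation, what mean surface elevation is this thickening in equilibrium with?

1270 m

Excess crust Δ = 42300 m − 33600 m = 8700 m, split between elevation h and root r with h + r = Δ.
Airy balance ρ_c h = (ρ_m − ρ_c) r gives r = h ρ_c/(ρ_m − ρ_c), so h (1 + ρ_c/(ρ_m − ρ_c)) = Δ, i.e. h = Δ (ρ_m − ρ_c)/ρ_m.
h = 8700 m × 490/3360 = 1270 m.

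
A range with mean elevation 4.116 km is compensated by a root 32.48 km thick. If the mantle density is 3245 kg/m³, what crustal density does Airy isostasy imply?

2880 kg/m³

ρ_c h = (ρ_m − ρ_c) r → ρ_c (h + r) = ρ_m r → ρ_c = ρ_m r / (h + r).
ρ_c = 3245 × 32.48 km / (4.116 km + 32.48 km) = 2880 kg/m³.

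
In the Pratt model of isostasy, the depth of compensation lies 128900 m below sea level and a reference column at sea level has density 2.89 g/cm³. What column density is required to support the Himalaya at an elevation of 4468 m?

Pratt balance: ρ_ref D = ρ (D + h).
ρ = ρ_ref D/(D + h) = 2.89 × 128900 m/(128900 m + 4468 m) = 2.79 g/cm³.

2.79 g/cm³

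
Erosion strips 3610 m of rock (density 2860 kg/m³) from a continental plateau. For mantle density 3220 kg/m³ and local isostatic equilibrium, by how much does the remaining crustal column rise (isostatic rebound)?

Unloading: uplift u = e ρ_c/ρ_m = 3610 m × 2860/3220 = 3210 m.

3210 m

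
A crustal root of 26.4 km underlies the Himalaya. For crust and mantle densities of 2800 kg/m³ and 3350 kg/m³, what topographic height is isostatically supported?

5.19 km

Isostatic balance requires: ρ_c h = (ρ_m − ρ_c) r.
h = r (ρ_m − ρ_c) / ρ_c = 26.4 km × (3350 − 2800) / 2800 = 5.19 km.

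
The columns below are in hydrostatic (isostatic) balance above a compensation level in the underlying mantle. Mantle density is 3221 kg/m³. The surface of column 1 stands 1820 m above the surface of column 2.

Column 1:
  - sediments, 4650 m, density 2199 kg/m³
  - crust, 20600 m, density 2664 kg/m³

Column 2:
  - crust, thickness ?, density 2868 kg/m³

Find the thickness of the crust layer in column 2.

29400 m

Take the compensation level at the base of the deeper column (depth z_c below the surface of column 1) and equate Σ ρ_i t_i down to z_c; mantle fills any gap and the z_c terms cancel.
Column 1: 4650×2199 + 20600×2664 + (z_c − 25250)×3221
Column 2: 1820×0 + x×2868 + (z_c − 1820 − 0 − x)×3221
The z_c×3221 term appears on both sides and cancels. Collect the known terms of each column as K = Σ(ρt)_known − 3221 × (depth of known layers): K_1 = 65103750 − 3221×25250 = −16226500; K_2 = 0 − 3221×(1820 + 0) = −5862220.
Balance: K_1 = K_2 − x×(3221 − 2868), so x = (K_2 − K_1)/(3221 − 2868) = 10364300/353 = 29400 m.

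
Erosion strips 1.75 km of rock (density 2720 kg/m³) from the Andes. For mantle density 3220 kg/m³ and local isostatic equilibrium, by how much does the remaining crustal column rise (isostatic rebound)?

Unloading: uplift u = e ρ_c/ρ_m = 1.75 km × 2720/3220 = 1.48 km.

1.48 km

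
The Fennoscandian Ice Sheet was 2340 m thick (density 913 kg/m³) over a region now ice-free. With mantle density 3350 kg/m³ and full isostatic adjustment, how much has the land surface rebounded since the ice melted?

Removing the load lets mantle flow back in; uplift u satisfies ρ_ice t = ρ_m u.
u = t ρ_ice/ρ_m = 2340 m × 913/3350 = 638 m.

638 m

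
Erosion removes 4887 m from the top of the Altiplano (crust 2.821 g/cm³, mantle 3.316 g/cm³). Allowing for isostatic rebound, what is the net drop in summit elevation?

730 m

Rebound u = e ρ_c/ρ_m = 4887 m × 2.821/3.316 = 4157 m.
Net surface drop = e − u = 4887 m − 4157 m = e (ρ_m − ρ_c)/ρ_m = 730 m.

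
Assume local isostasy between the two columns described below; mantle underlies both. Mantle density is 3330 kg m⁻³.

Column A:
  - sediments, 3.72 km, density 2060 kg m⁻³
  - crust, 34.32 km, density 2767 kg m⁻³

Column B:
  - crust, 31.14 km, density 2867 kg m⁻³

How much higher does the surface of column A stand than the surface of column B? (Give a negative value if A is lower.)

2.89 km

For any compensation level in the mantle, the mantle terms cancel and isostasy reduces to e = (Σt_A − Σt_B) − (Σ(ρt)_A − Σ(ρt)_B) / ρ_m.
Σt_A = 38.04 km; Σt_B = 31.14 km; Σ(ρt)_A = 102626.64; Σ(ρt)_B = 89278.38 (in km·kg m⁻³).
e = (38.04 − 31.14) − (102626.64 − 89278.38) / 3330 = 2.89 km.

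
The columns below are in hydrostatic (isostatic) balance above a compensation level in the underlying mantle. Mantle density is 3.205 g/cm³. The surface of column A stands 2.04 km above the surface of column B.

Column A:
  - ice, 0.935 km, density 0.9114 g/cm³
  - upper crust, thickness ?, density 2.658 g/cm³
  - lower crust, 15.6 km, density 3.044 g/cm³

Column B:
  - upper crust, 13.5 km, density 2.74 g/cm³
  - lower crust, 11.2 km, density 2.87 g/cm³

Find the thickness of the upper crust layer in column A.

Take the compensation level at the base of the deeper column (depth z_c below the surface of column A) and equate Σ ρ_i t_i down to z_c; mantle fills any gap and the z_c terms cancel.
Column A: 0.935×0.9114 + x×2.658 + 15.6×3.044 + (z_c − 16.535 − x)×3.205
Column B: 2.04×0 + 13.5×2.74 + 11.2×2.87 + (z_c − 2.04 − 24.7)×3.205
The z_c×3.205 term appears on both sides and cancels. Collect the known terms of each column as K = Σ(ρt)_known − 3.205 × (depth of known layers): K_A = 48.338559 − 3.205×16.535 = −4.656116; K_B = 69.134 − 3.205×(2.04 + 24.7) = −16.5677.
Balance: K_A − x×(3.205 − 2.658) = K_B, so x = (K_A − K_B)/(3.205 − 2.658) = 11.9116/0.547 = 21.8 km.

21.8 km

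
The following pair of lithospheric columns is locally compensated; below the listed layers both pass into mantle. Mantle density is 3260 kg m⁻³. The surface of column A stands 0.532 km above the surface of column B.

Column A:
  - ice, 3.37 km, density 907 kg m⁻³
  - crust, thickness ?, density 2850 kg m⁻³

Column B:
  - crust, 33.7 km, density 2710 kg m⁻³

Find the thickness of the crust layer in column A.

Take the compensation level at the base of the deeper column (depth z_c below the surface of column A) and equate Σ ρ_i t_i down to z_c; mantle fills any gap and the z_c terms cancel.
Column A: 3.37×907 + x×2850 + (z_c − 3.37 − x)×3260
Column B: 0.532×0 + 33.7×2710 + (z_c − 0.532 − 33.7)×3260
The z_c×3260 term appears on both sides and cancels. Collect the known terms of each column as K = Σ(ρt)_known − 3260 × (depth of known layers): K_A = 3056.59 − 3260×3.37 = −7929.61; K_B = 91327 − 3260×(0.532 + 33.7) = −20269.32.
Balance: K_A − x×(3260 − 2850) = K_B, so x = (K_A − K_B)/(3260 − 2850) = 12339.7/410 = 30.1 km.

30.1 km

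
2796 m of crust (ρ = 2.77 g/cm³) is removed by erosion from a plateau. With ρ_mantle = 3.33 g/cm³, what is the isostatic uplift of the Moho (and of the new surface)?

2330 m

Unloading: uplift u = e ρ_c/ρ_m = 2796 m × 2.77/3.33 = 2330 m.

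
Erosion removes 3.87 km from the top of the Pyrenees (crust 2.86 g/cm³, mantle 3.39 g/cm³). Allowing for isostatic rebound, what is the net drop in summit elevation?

Rebound u = e ρ_c/ρ_m = 3.87 km × 2.86/3.39 = 3.265 km.
Net surface drop = e − u = 3.87 km − 3.265 km = e (ρ_m − ρ_c)/ρ_m = 0.605 km.

0.605 km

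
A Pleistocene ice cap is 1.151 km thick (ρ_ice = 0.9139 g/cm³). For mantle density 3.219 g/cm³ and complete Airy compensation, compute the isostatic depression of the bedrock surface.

0.327 km

Isostatic balance requires: the ice load ρ_ice t is balanced by mantle displaced below, ρ_m s.
s = t ρ_ice / ρ_m = 1.151 km × 0.9139/3.219 = 0.327 km.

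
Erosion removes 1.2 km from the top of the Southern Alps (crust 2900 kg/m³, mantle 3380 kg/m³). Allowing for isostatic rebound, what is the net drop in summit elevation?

Rebound u = e ρ_c/ρ_m = 1.2 km × 2900/3380 = 1.03 km.
Net surface drop = e − u = 1.2 km − 1.03 km = e (ρ_m − ρ_c)/ρ_m = 0.17 km.

0.17 km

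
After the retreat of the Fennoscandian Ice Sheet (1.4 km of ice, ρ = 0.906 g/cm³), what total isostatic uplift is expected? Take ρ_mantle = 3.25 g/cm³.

0.39 km

Removing the load lets mantle flow back in; uplift u satisfies ρ_ice t = ρ_m u.
u = t ρ_ice/ρ_m = 1.4 km × 0.906/3.25 = 0.39 km.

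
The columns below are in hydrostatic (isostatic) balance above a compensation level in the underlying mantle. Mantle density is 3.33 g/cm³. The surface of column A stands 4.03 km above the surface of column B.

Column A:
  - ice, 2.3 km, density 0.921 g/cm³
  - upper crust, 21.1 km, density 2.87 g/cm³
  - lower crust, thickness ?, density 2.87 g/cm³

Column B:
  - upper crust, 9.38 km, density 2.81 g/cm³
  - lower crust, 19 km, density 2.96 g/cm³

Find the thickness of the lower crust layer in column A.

21.9 km

Take the compensation level at the base of the deeper column (depth z_c below the surface of column A) and equate Σ ρ_i t_i down to z_c; mantle fills any gap and the z_c terms cancel.
Column A: 2.3×0.921 + 21.1×2.87 + x×2.87 + (z_c − 23.4 − x)×3.33
Column B: 4.03×0 + 9.38×2.81 + 19×2.96 + (z_c − 4.03 − 28.38)×3.33
The z_c×3.33 term appears on both sides and cancels. Collect the known terms of each column as K = Σ(ρt)_known − 3.33 × (depth of known layers): K_A = 62.6753 − 3.33×23.4 = −15.2467; K_B = 82.5978 − 3.33×(4.03 + 28.38) = −25.3275.
Balance: K_A − x×(3.33 − 2.87) = K_B, so x = (K_A − K_B)/(3.33 − 2.87) = 10.0808/0.46 = 21.9 km.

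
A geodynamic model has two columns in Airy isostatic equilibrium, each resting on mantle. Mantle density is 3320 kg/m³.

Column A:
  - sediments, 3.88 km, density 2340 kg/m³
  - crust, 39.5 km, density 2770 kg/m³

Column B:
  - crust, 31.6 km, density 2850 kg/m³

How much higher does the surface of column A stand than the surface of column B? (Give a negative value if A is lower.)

For any compensation level in the mantle, the mantle terms cancel and isostasy reduces to e = (Σt_A − Σt_B) − (Σ(ρt)_A − Σ(ρt)_B) / ρ_m.
Σt_A = 43.38 km; Σt_B = 31.6 km; Σ(ρt)_A = 118494.2; Σ(ρt)_B = 90060 (in km·kg/m³).
e = (43.38 − 31.6) − (118494.2 − 90060) / 3320 = 3.22 km.

3.22 km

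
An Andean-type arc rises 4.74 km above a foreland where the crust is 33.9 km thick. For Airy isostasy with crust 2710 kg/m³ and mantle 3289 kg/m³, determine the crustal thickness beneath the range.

Root depth r = h ρ_c / (ρ_m − ρ_c) = 4.74 km × 2710 / 579 = 22.19 km.
Total thickness = T + h + r = 33.9 km + 4.74 km + 22.19 km = 60.8 km.

60.8 km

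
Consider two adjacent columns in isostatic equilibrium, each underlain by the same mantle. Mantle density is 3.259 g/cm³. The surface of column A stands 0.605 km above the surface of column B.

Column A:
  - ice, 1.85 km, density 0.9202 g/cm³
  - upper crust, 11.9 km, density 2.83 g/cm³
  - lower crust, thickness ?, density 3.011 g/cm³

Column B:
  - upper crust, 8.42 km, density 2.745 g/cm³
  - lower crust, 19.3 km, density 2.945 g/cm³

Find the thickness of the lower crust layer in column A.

Take the compensation level at the base of the deeper column (depth z_c below the surface of column A) and equate Σ ρ_i t_i down to z_c; mantle fills any gap and the z_c terms cancel.
Column A: 1.85×0.9202 + 11.9×2.83 + x×3.011 + (z_c − 13.75 − x)×3.259
Column B: 0.605×0 + 8.42×2.745 + 19.3×2.945 + (z_c − 0.605 − 27.72)×3.259
The z_c×3.259 term appears on both sides and cancels. Collect the known terms of each column as K = Σ(ρt)_known − 3.259 × (depth of known layers): K_A = 35.37937 − 3.259×13.75 = −9.43188; K_B = 79.9514 − 3.259×(0.605 + 27.72) = −12.359775.
Balance: K_A − x×(3.259 − 3.011) = K_B, so x = (K_A − K_B)/(3.259 − 3.011) = 2.92789/0.248 = 11.8 km.

11.8 km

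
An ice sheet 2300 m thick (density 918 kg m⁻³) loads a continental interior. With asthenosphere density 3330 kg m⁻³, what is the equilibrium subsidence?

634 m

Equating mass per unit area of the two columns: the ice load ρ_ice t is balanced by mantle displaced below, ρ_m s.
s = t ρ_ice / ρ_m = 2300 m × 918/3330 = 634 m.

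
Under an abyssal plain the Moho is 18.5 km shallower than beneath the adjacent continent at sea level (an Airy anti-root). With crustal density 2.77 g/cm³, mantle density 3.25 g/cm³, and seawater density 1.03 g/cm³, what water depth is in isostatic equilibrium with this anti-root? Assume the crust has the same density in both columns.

Replacing a thickness d of crust by seawater at the top must be balanced by replacing crust with mantle at the base: d (ρ_c − ρ_w) = a (ρ_m − ρ_c).
d = a (ρ_m − ρ_c)/(ρ_c − ρ_w) = 18.5 km × 0.48/1.74 = 5.1 km.

5.1 km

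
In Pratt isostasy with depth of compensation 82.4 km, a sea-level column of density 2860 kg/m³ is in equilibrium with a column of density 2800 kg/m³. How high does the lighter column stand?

1.77 km

ρ_ref D = ρ (D + h) → h = D (ρ_ref − ρ)/ρ.
h = 82.4 km × (2860 − 2800)/2800 = 1.77 km.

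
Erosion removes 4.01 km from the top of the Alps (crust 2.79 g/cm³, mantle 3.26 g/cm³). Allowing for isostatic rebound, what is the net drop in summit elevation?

Rebound u = e ρ_c/ρ_m = 4.01 km × 2.79/3.26 = 3.432 km.
Net surface drop = e − u = 4.01 km − 3.432 km = e (ρ_m − ρ_c)/ρ_m = 0.578 km.

0.578 km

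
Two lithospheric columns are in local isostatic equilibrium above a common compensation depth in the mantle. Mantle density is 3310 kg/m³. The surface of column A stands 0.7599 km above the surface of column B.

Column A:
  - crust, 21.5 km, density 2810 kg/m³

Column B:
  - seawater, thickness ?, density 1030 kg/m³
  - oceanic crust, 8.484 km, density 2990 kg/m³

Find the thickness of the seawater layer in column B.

2.42 km

Take the compensation level at the base of the deeper column (depth z_c below the surface of column A) and equate Σ ρ_i t_i down to z_c; mantle fills any gap and the z_c terms cancel.
Column A: 21.5×2810 + (z_c − 21.5)×3310
Column B: 0.7599×0 + x×1030 + 8.484×2990 + (z_c − 0.7599 − 8.484 − x)×3310
The z_c×3310 term appears on both sides and cancels. Collect the known terms of each column as K = Σ(ρt)_known − 3310 × (depth of known layers): K_A = 60415 − 3310×21.5 = −10750; K_B = 25367.16 − 3310×(0.7599 + 8.484) = −5230.149.
Balance: K_A = K_B − x×(3310 − 1030), so x = (K_B − K_A)/(3310 − 1030) = 5519.85/2280 = 2.42 km.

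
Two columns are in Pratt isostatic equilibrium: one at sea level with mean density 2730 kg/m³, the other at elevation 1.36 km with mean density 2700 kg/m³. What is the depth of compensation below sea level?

122 km

ρ_ref D = ρ (D + h) → D (ρ_ref − ρ) = ρ h.
D = ρ h/(ρ_ref − ρ) = 2700 × 1.36 km/(2730 − 2700) = 122 km.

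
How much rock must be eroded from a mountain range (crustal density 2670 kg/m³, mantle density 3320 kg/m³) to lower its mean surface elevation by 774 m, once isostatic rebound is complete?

Net drop Δ = e − u = e − e ρ_c/ρ_m = e (ρ_m − ρ_c)/ρ_m.
e = Δ ρ_m/(ρ_m − ρ_c) = 774 m × 3320/650 = 3950 m.

3950 m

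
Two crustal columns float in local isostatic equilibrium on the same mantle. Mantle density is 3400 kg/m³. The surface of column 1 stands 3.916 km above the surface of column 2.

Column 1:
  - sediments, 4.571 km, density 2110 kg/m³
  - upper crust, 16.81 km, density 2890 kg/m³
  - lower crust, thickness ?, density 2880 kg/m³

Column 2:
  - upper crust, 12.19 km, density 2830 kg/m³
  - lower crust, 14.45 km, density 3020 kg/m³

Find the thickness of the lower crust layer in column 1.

Take the compensation level at the base of the deeper column (depth z_c below the surface of column 1) and equate Σ ρ_i t_i down to z_c; mantle fills any gap and the z_c terms cancel.
Column 1: 4.571×2110 + 16.81×2890 + x×2880 + (z_c − 21.381 − x)×3400
Column 2: 3.916×0 + 12.19×2830 + 14.45×3020 + (z_c − 3.916 − 26.64)×3400
The z_c×3400 term appears on both sides and cancels. Collect the known terms of each column as K = Σ(ρt)_known − 3400 × (depth of known layers): K_1 = 58225.71 − 3400×21.381 = −14469.69; K_2 = 78136.7 − 3400×(3.916 + 26.64) = −25753.7.
Balance: K_1 − x×(3400 − 2880) = K_2, so x = (K_1 − K_2)/(3400 − 2880) = 11284/520 = 21.7 km.

21.7 km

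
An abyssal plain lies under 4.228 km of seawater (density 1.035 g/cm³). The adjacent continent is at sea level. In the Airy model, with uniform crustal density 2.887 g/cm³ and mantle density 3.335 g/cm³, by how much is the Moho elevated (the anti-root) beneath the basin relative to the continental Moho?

17.5 km

By Archimedes' principle applied to the lithosphere: replacing crust with seawater at the top is compensated by replacing crust with mantle at the base: d (ρ_c − ρ_w) = a (ρ_m − ρ_c).
a = d (ρ_c − ρ_w)/(ρ_m − ρ_c) = 4.228 km × 1.852/0.448 = 17.5 km.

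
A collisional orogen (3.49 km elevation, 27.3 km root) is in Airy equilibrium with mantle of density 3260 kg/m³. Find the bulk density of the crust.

2890 kg/m³

ρ_c h = (ρ_m − ρ_c) r → ρ_c (h + r) = ρ_m r → ρ_c = ρ_m r / (h + r).
ρ_c = 3260 × 27.3 km / (3.49 km + 27.3 km) = 2890 kg/m³.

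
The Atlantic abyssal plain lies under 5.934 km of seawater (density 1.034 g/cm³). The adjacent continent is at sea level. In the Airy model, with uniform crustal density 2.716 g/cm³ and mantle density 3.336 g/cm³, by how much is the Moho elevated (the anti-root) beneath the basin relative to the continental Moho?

Equating mass per unit area of the two columns: replacing crust with seawater at the top is compensated by replacing crust with mantle at the base: d (ρ_c − ρ_w) = a (ρ_m − ρ_c).
a = d (ρ_c − ρ_w)/(ρ_m − ρ_c) = 5.934 km × 1.682/0.62 = 16.1 km.

16.1 km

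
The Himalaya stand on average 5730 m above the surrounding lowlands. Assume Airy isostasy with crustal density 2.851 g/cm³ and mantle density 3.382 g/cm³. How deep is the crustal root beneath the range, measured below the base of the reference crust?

Isostatic balance requires: the weight of the topography is balanced by the buoyancy of the root, ρ_c h = (ρ_m − ρ_c) r.
r = h · ρ_c / (ρ_m − ρ_c) = 5730 m × 2.851 / (3.382 − 2.851) = 30800 m.

30800 m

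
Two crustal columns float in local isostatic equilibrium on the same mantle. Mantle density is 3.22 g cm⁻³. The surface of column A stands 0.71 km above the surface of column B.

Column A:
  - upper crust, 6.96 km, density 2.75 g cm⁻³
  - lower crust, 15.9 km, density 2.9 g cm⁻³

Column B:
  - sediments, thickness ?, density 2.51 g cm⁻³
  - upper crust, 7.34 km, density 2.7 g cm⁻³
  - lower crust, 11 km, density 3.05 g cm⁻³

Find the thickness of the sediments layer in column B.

0.544 km

Take the compensation level at the base of the deeper column (depth z_c below the surface of column A) and equate Σ ρ_i t_i down to z_c; mantle fills any gap and the z_c terms cancel.
Column A: 6.96×2.75 + 15.9×2.9 + (z_c − 22.86)×3.22
Column B: 0.71×0 + x×2.51 + 7.34×2.7 + 11×3.05 + (z_c − 0.71 − 18.34 − x)×3.22
The z_c×3.22 term appears on both sides and cancels. Collect the known terms of each column as K = Σ(ρt)_known − 3.22 × (depth of known layers): K_A = 65.25 − 3.22×22.86 = −8.3592; K_B = 53.368 − 3.22×(0.71 + 18.34) = −7.973.
Balance: K_A = K_B − x×(3.22 − 2.51), so x = (K_B − K_A)/(3.22 − 2.51) = 0.3862/0.71 = 0.544 km.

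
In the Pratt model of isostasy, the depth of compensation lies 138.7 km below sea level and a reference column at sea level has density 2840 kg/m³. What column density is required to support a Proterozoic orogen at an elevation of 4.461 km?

Pratt balance: ρ_ref D = ρ (D + h).
ρ = ρ_ref D/(D + h) = 2840 × 138.7 km/(138.7 km + 4.461 km) = 2750 kg/m³.

2750 kg/m³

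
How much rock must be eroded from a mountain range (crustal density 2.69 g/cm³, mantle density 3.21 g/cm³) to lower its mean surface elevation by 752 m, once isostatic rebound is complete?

4640 m

Net drop Δ = e − u = e − e ρ_c/ρ_m = e (ρ_m − ρ_c)/ρ_m.
e = Δ ρ_m/(ρ_m − ρ_c) = 752 m × 3.21/0.52 = 4640 m.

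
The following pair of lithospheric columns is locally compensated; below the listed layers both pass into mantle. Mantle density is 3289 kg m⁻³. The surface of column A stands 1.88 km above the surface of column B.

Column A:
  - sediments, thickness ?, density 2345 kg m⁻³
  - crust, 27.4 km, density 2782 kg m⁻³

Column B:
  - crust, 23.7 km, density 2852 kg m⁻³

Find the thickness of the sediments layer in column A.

Take the compensation level at the base of the deeper column (depth z_c below the surface of column A) and equate Σ ρ_i t_i down to z_c; mantle fills any gap and the z_c terms cancel.
Column A: x×2345 + 27.4×2782 + (z_c − 27.4 − x)×3289
Column B: 1.88×0 + 23.7×2852 + (z_c − 1.88 − 23.7)×3289
The z_c×3289 term appears on both sides and cancels. Collect the known terms of each column as K = Σ(ρt)_known − 3289 × (depth of known layers): K_A = 76226.8 − 3289×27.4 = −13891.8; K_B = 67592.4 − 3289×(1.88 + 23.7) = −16540.22.
Balance: K_A − x×(3289 − 2345) = K_B, so x = (K_A − K_B)/(3289 − 2345) = 2648.42/944 = 2.81 km.

2.81 km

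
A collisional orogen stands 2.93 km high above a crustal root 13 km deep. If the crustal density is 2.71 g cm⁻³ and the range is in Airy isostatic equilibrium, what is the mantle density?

3.32 g cm⁻³

Airy balance: ρ_c h = (ρ_m − ρ_c) r → ρ_m = ρ_c (1 + h/r).
ρ_m = 2.71 × (1 + 2.93 km/13 km) = 3.32 g cm⁻³.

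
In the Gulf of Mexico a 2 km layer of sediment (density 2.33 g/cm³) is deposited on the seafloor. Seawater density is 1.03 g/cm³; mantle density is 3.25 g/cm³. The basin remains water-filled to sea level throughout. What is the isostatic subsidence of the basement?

1.17 km

Submarine loading: the sediment displaces seawater, and the subsidence is in turn flooded, so s (ρ_m − ρ_w) = t (ρ_sed − ρ_w).
s = 2 km × (2.33 − 1.03) / (3.25 − 1.03) = 1.17 km.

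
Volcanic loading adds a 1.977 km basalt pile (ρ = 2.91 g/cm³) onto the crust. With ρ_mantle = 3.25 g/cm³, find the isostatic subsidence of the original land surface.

Subaerial loading: s = t ρ_load / ρ_m.
s = 1.977 km × 2.91/3.25 = 1.77 km.

1.77 km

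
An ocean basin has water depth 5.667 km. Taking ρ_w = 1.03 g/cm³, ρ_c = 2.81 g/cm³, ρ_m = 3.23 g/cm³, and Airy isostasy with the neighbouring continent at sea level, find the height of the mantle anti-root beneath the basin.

In Airy isostatic equilibrium: replacing crust with seawater at the top is compensated by replacing crust with mantle at the base: d (ρ_c − ρ_w) = a (ρ_m − ρ_c).
a = d (ρ_c − ρ_w)/(ρ_m − ρ_c) = 5.667 km × 1.78/0.42 = 24 km.

24 km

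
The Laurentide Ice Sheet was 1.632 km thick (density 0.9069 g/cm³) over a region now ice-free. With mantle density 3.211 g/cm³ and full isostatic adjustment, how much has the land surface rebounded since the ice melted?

Removing the load lets mantle flow back in; uplift u satisfies ρ_ice t = ρ_m u.
u = t ρ_ice/ρ_m = 1.632 km × 0.9069/3.211 = 0.461 km.

0.461 km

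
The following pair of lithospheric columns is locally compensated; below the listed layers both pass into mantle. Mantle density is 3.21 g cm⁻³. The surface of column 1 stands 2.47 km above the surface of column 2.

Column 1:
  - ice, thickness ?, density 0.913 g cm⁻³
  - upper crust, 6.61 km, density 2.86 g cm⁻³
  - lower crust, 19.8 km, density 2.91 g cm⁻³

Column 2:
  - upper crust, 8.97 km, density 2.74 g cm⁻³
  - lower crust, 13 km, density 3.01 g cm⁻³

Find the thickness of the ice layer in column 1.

Take the compensation level at the base of the deeper column (depth z_c below the surface of column 1) and equate Σ ρ_i t_i down to z_c; mantle fills any gap and the z_c terms cancel.
Column 1: x×0.913 + 6.61×2.86 + 19.8×2.91 + (z_c − 26.41 − x)×3.21
Column 2: 2.47×0 + 8.97×2.74 + 13×3.01 + (z_c − 2.47 − 21.97)×3.21
The z_c×3.21 term appears on both sides and cancels. Collect the known terms of each column as K = Σ(ρt)_known − 3.21 × (depth of known layers): K_1 = 76.5226 − 3.21×26.41 = −8.2535; K_2 = 63.7078 − 3.21×(2.47 + 21.97) = −14.7446.
Balance: K_1 − x×(3.21 − 0.913) = K_2, so x = (K_1 − K_2)/(3.21 − 0.913) = 6.4911/2.297 = 2.83 km.

2.83 km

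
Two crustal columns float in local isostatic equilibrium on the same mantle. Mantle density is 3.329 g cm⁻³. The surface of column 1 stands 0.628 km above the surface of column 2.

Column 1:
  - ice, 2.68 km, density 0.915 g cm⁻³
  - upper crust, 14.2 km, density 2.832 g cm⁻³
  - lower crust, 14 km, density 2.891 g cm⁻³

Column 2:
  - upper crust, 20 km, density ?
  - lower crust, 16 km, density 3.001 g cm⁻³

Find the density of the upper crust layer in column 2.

2.71 g cm⁻³

Take the compensation level at the base of the deeper column (depth z_c below the surface of column 1) and equate Σ ρ_i t_i down to z_c; mantle fills any gap and the z_c terms cancel.
Column 1: 2.68×0.915 + 14.2×2.832 + 14×2.891 + (z_c − 30.88)×3.329
Column 2: 0.628×0 + 20×ρ + 16×3.001 + (z_c − 0.628 − 36)×3.329
The z_c×3.329 term appears on both sides and cancels. Collect the known terms of each column as K = Σ(ρt)_known − 3.329 × (depth of known layers): K_1 = 83.1406 − 3.329×30.88 = −19.65892; K_2 = 48.016 − 3.329×(0.628 + 36) = −73.918612.
Balance: K_1 = K_2 + 20×ρ, so ρ = (K_1 − K_2)/20 = 54.2597/20 = 2.71 g cm⁻³.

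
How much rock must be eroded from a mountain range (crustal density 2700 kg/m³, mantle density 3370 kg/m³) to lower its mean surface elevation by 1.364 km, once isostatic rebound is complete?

Net drop Δ = e − u = e − e ρ_c/ρ_m = e (ρ_m − ρ_c)/ρ_m.
e = Δ ρ_m/(ρ_m − ρ_c) = 1.364 km × 3370/670 = 6.86 km.

6.86 km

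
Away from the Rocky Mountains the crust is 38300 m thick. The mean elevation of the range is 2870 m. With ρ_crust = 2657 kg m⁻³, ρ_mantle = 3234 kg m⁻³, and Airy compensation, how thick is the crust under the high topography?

Root depth r = h ρ_c / (ρ_m − ρ_c) = 2870 m × 2657 / 577 = 13220 m.
Total thickness = T + h + r = 38300 m + 2870 m + 13220 m = 54400 m.

54400 m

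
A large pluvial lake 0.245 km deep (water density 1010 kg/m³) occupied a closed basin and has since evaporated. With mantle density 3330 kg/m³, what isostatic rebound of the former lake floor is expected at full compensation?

0.0743 km

u = d ρ_w/ρ_m = 0.245 km × 1010/3330 = 0.0743 km.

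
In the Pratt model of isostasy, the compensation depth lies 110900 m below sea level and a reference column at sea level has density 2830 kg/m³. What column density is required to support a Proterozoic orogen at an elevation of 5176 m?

Pratt balance: ρ_ref D = ρ (D + h).
ρ = ρ_ref D/(D + h) = 2830 × 110900 m/(110900 m + 5176 m) = 2700 kg/m³.

2700 kg/m³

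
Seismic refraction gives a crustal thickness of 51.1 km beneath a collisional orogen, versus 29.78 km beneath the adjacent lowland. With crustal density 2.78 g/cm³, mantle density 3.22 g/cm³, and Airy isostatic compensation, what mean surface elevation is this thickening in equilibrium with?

2.91 km

Excess crust Δ = 51.1 km − 29.78 km = 21.32 km, split between elevation h and root r with h + r = Δ.
Airy balance ρ_c h = (ρ_m − ρ_c) r gives r = h ρ_c/(ρ_m − ρ_c), so h (1 + ρ_c/(ρ_m − ρ_c)) = Δ, i.e. h = Δ (ρ_m − ρ_c)/ρ_m.
h = 21.32 km × 0.44/3.22 = 2.91 km.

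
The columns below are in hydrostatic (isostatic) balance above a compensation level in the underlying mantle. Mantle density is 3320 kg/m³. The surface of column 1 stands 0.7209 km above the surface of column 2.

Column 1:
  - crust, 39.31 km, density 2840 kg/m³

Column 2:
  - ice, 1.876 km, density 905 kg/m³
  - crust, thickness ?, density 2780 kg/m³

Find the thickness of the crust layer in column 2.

22.1 km

Take the compensation level at the base of the deeper column (depth z_c below the surface of column 1) and equate Σ ρ_i t_i down to z_c; mantle fills any gap and the z_c terms cancel.
Column 1: 39.31×2840 + (z_c − 39.31)×3320
Column 2: 0.7209×0 + 1.876×905 + x×2780 + (z_c − 0.7209 − 1.876 − x)×3320
The z_c×3320 term appears on both sides and cancels. Collect the known terms of each column as K = Σ(ρt)_known − 3320 × (depth of known layers): K_1 = 111640.4 − 3320×39.31 = −18868.8; K_2 = 1697.78 − 3320×(0.7209 + 1.876) = −6923.928.
Balance: K_1 = K_2 − x×(3320 − 2780), so x = (K_2 − K_1)/(3320 − 2780) = 11944.9/540 = 22.1 km.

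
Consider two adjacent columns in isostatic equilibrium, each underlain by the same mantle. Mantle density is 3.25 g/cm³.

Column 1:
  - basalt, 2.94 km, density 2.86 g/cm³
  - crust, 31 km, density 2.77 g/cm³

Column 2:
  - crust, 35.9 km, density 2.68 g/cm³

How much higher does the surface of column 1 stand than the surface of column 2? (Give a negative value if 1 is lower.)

For any compensation level in the mantle, the mantle terms cancel and isostasy reduces to e = (Σt_1 − Σt_2) − (Σ(ρt)_1 − Σ(ρt)_2) / ρ_m.
Σt_1 = 33.94 km; Σt_2 = 35.9 km; Σ(ρt)_1 = 94.2784; Σ(ρt)_2 = 96.212 (in km·g/cm³).
e = (33.94 − 35.9) − (94.2784 − 96.212) / 3.25 = −1.37 km.

−1.37 km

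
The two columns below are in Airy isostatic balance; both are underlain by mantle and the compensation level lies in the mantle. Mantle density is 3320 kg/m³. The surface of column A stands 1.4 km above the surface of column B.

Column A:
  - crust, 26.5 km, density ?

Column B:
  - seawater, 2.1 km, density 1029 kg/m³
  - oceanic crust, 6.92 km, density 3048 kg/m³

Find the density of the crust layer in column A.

Take the compensation level at the base of the deeper column (depth z_c below the surface of column A) and equate Σ ρ_i t_i down to z_c; mantle fills any gap and the z_c terms cancel.
Column A: 26.5×ρ + (z_c − 26.5)×3320
Column B: 1.4×0 + 2.1×1029 + 6.92×3048 + (z_c − 1.4 − 9.02)×3320
The z_c×3320 term appears on both sides and cancels. Collect the known terms of each column as K = Σ(ρt)_known − 3320 × (depth of known layers): K_A = 0 − 3320×26.5 = −87980; K_B = 23253.06 − 3320×(1.4 + 9.02) = −11341.34.
Balance: K_A + 26.5×ρ = K_B, so ρ = (K_B − K_A)/26.5 = 76638.7/26.5 = 2890 kg/m³.

2890 kg/m³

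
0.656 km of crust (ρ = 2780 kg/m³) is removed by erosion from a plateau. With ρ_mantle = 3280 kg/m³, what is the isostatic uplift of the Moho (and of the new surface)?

0.556 km

Unloading: uplift u = e ρ_c/ρ_m = 0.656 km × 2780/3280 = 0.556 km.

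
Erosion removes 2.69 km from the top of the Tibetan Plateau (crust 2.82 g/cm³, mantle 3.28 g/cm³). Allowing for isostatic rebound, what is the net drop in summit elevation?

Rebound u = e ρ_c/ρ_m = 2.69 km × 2.82/3.28 = 2.313 km.
Net surface drop = e − u = 2.69 km − 2.313 km = e (ρ_m − ρ_c)/ρ_m = 0.377 km.

0.377 km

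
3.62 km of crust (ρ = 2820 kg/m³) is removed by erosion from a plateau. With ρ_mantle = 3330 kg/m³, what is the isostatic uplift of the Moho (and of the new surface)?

Unloading: uplift u = e ρ_c/ρ_m = 3.62 km × 2820/3330 = 3.07 km.

3.07 km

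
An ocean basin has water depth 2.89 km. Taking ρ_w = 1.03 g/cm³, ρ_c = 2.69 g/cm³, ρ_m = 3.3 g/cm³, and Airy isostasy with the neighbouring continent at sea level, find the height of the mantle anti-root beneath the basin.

7.86 km

In Airy isostatic equilibrium: replacing crust with seawater at the top is compensated by replacing crust with mantle at the base: d (ρ_c − ρ_w) = a (ρ_m − ρ_c).
a = d (ρ_c − ρ_w)/(ρ_m − ρ_c) = 2.89 km × 1.66/0.61 = 7.86 km.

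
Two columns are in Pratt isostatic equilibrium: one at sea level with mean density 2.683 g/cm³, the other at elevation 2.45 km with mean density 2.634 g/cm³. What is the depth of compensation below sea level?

ρ_ref D = ρ (D + h) → D (ρ_ref − ρ) = ρ h.
D = ρ h/(ρ_ref − ρ) = 2.634 × 2.45 km/(2.683 − 2.634) = 132 km.

132 km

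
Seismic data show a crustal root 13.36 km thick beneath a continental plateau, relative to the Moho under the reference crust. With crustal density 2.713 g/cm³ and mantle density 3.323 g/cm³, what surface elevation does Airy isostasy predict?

3 km

In Airy isostatic equilibrium: ρ_c h = (ρ_m − ρ_c) r.
h = r (ρ_m − ρ_c) / ρ_c = 13.36 km × (3.323 − 2.713) / 2.713 = 3 km.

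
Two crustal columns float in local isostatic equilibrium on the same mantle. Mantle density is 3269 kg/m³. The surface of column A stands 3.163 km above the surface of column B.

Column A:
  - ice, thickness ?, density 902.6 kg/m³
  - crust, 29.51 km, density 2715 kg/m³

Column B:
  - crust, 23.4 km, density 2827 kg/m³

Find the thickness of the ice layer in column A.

1.83 km

Take the compensation level at the base of the deeper column (depth z_c below the surface of column A) and equate Σ ρ_i t_i down to z_c; mantle fills any gap and the z_c terms cancel.
Column A: x×902.6 + 29.51×2715 + (z_c − 29.51 − x)×3269
Column B: 3.163×0 + 23.4×2827 + (z_c − 3.163 − 23.4)×3269
The z_c×3269 term appears on both sides and cancels. Collect the known terms of each column as K = Σ(ρt)_known − 3269 × (depth of known layers): K_A = 80119.65 − 3269×29.51 = −16348.54; K_B = 66151.8 − 3269×(3.163 + 23.4) = −20682.647.
Balance: K_A − x×(3269 − 902.6) = K_B, so x = (K_A − K_B)/(3269 − 902.6) = 4334.11/2366.4 = 1.83 km.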